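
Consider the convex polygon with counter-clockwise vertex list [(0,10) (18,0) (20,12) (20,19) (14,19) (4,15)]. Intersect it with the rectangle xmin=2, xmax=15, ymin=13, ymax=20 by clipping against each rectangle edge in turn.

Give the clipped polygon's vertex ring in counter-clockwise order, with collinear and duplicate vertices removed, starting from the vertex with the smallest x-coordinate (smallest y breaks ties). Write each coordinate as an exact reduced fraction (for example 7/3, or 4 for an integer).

Clipped polygon: [(12/5,13) (15,13) (15,19) (14,19) (4,15)]

1. After x ≥ 2: [(2,25/2) (2,80/9) (18,0) (20,12) (20,19) (14,19) (4,15)]
2. After x ≤ 15: [(2,25/2) (2,80/9) (15,5/3) (15,19) (14,19) (4,15)]
3. After y ≥ 13: [(12/5,13) (15,13) (15,19) (14,19) (4,15)]
4. After y ≤ 20: [(12/5,13) (15,13) (15,19) (14,19) (4,15)]
5. Canonical ring: [(12/5,13) (15,13) (15,19) (14,19) (4,15)]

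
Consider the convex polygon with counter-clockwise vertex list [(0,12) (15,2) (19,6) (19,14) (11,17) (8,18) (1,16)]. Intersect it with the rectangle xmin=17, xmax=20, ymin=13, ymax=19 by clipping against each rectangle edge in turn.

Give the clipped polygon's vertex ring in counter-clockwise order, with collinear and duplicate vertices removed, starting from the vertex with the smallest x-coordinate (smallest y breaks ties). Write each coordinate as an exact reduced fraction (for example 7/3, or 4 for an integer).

Clipped polygon: [(17,13) (19,13) (19,14) (17,59/4)]

1. After x ≥ 17: [(17,4) (19,6) (19,14) (17,59/4)]
2. After x ≤ 20: [(17,4) (19,6) (19,14) (17,59/4)]
3. After y ≥ 13: [(17,13) (19,13) (19,14) (17,59/4)]
4. After y ≤ 19: [(17,13) (19,13) (19,14) (17,59/4)]
5. Canonical ring: [(17,13) (19,13) (19,14) (17,59/4)]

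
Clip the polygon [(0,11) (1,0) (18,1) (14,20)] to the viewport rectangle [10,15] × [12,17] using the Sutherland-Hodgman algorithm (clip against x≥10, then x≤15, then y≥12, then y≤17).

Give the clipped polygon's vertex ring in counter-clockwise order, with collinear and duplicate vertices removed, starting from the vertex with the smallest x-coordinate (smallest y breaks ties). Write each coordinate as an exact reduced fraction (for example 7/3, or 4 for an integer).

Clipped polygon: [(10,12) (15,12) (15,61/4) (278/19,17) (10,17)]

1. After x ≥ 10: [(10,122/7) (10,9/17) (18,1) (14,20)]
2. After x ≤ 15: [(10,122/7) (10,9/17) (15,14/17) (15,61/4) (14,20)]
3. After y ≥ 12: [(10,122/7) (10,12) (15,12) (15,61/4) (14,20)]
4. After y ≤ 17: [(10,17) (10,12) (15,12) (15,61/4) (278/19,17)]
5. Canonical ring: [(10,12) (15,12) (15,61/4) (278/19,17) (10,17)]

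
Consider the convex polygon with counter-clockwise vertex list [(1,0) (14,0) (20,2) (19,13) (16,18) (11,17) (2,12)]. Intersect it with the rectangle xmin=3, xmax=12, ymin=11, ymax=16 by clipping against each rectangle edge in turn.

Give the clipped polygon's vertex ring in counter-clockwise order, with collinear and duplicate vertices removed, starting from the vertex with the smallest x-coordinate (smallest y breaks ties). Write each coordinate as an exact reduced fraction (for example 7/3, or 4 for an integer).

Clipped polygon: [(3,11) (12,11) (12,16) (46/5,16) (3,113/9)]

1. After x ≥ 3: [(3,0) (14,0) (20,2) (19,13) (16,18) (11,17) (3,113/9)]
2. After x ≤ 12: [(3,0) (12,0) (12,86/5) (11,17) (3,113/9)]
3. After y ≥ 11: [(3,11) (12,11) (12,86/5) (11,17) (3,113/9)]
4. After y ≤ 16: [(3,11) (12,11) (12,16) (46/5,16) (3,113/9)]
5. Canonical ring: [(3,11) (12,11) (12,16) (46/5,16) (3,113/9)]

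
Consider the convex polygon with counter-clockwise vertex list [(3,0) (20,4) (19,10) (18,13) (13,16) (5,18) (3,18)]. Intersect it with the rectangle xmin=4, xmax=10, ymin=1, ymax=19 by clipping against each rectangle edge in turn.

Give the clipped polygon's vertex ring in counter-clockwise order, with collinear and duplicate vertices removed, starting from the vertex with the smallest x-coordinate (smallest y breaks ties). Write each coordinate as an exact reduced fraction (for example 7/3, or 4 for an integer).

1. After x ≥ 4: [(4,4/17) (20,4) (19,10) (18,13) (13,16) (5,18) (4,18)]
2. After x ≤ 10: [(4,4/17) (10,28/17) (10,67/4) (5,18) (4,18)]
3. After y ≥ 1: [(4,1) (29/4,1) (10,28/17) (10,67/4) (5,18) (4,18)]
4. After y ≤ 19: [(4,1) (29/4,1) (10,28/17) (10,67/4) (5,18) (4,18)]
5. Canonical ring: [(4,1) (29/4,1) (10,28/17) (10,67/4) (5,18) (4,18)]

Clipped polygon: [(4,1) (29/4,1) (10,28/17) (10,67/4) (5,18) (4,18)]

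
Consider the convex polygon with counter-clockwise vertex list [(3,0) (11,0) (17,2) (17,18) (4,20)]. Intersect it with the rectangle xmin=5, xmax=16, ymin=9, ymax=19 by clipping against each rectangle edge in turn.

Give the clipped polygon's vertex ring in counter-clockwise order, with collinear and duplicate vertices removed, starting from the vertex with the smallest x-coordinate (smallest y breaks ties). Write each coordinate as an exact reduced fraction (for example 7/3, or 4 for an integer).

Clipped polygon: [(5,9) (16,9) (16,236/13) (21/2,19) (5,19)]

1. After x ≥ 5: [(5,0) (11,0) (17,2) (17,18) (5,258/13)]
2. After x ≤ 16: [(5,0) (11,0) (16,5/3) (16,236/13) (5,258/13)]
3. After y ≥ 9: [(5,9) (16,9) (16,236/13) (5,258/13)]
4. After y ≤ 19: [(5,19) (5,9) (16,9) (16,236/13) (21/2,19)]
5. Canonical ring: [(5,9) (16,9) (16,236/13) (21/2,19) (5,19)]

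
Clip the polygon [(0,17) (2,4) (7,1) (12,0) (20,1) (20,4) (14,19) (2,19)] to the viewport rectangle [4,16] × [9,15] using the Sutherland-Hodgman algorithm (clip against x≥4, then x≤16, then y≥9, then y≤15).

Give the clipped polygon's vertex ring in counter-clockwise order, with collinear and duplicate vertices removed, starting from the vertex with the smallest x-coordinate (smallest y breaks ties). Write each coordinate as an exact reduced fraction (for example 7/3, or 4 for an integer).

Clipped polygon: [(4,9) (16,9) (16,14) (78/5,15) (4,15)]

1. After x ≥ 4: [(4,14/5) (7,1) (12,0) (20,1) (20,4) (14,19) (4,19)]
2. After x ≤ 16: [(4,14/5) (7,1) (12,0) (16,1/2) (16,14) (14,19) (4,19)]
3. After y ≥ 9: [(4,9) (16,9) (16,14) (14,19) (4,19)]
4. After y ≤ 15: [(4,15) (4,9) (16,9) (16,14) (78/5,15)]
5. Canonical ring: [(4,9) (16,9) (16,14) (78/5,15) (4,15)]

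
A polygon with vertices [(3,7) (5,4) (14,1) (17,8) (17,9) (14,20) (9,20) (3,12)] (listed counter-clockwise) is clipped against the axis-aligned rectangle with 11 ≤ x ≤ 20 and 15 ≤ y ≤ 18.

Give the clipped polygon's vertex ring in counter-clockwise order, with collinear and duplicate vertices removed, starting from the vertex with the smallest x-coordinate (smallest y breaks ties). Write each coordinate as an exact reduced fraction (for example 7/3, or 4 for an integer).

Clipped polygon: [(11,15) (169/11,15) (160/11,18) (11,18)]

1. After x ≥ 11: [(11,2) (14,1) (17,8) (17,9) (14,20) (11,20)]
2. After x ≤ 20: [(11,2) (14,1) (17,8) (17,9) (14,20) (11,20)]
3. After y ≥ 15: [(11,15) (169/11,15) (14,20) (11,20)]
4. After y ≤ 18: [(11,18) (11,15) (169/11,15) (160/11,18)]
5. Canonical ring: [(11,15) (169/11,15) (160/11,18) (11,18)]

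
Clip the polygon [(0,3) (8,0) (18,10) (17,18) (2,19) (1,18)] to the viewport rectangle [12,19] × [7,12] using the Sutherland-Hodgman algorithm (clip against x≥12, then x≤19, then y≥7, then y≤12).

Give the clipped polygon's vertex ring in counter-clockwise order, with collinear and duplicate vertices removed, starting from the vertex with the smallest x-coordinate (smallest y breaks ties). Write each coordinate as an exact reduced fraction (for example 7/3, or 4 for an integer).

Clipped polygon: [(12,7) (15,7) (18,10) (71/4,12) (12,12)]

1. After x ≥ 12: [(12,4) (18,10) (17,18) (12,55/3)]
2. After x ≤ 19: [(12,4) (18,10) (17,18) (12,55/3)]
3. After y ≥ 7: [(12,7) (15,7) (18,10) (17,18) (12,55/3)]
4. After y ≤ 12: [(12,12) (12,7) (15,7) (18,10) (71/4,12)]
5. Canonical ring: [(12,7) (15,7) (18,10) (71/4,12) (12,12)]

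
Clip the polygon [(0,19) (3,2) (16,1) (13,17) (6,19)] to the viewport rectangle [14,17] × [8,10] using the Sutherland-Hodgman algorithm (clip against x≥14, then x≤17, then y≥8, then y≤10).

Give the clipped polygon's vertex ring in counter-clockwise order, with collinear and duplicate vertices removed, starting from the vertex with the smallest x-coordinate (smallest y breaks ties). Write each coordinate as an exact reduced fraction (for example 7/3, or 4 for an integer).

1. After x ≥ 14: [(14,15/13) (16,1) (14,35/3)]
2. After x ≤ 17: [(14,15/13) (16,1) (14,35/3)]
3. After y ≥ 8: [(14,8) (235/16,8) (14,35/3)]
4. After y ≤ 10: [(14,10) (14,8) (235/16,8) (229/16,10)]
5. Canonical ring: [(14,8) (235/16,8) (229/16,10) (14,10)]

Clipped polygon: [(14,8) (235/16,8) (229/16,10) (14,10)]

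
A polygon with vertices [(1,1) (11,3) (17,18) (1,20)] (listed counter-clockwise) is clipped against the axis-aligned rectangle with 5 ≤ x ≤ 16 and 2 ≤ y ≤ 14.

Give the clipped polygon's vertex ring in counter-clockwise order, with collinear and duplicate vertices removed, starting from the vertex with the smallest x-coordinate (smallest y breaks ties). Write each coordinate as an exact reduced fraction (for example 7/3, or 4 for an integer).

Clipped polygon: [(5,2) (6,2) (11,3) (77/5,14) (5,14)]

1. After x ≥ 5: [(5,9/5) (11,3) (17,18) (5,39/2)]
2. After x ≤ 16: [(5,9/5) (11,3) (16,31/2) (16,145/8) (5,39/2)]
3. After y ≥ 2: [(5,2) (6,2) (11,3) (16,31/2) (16,145/8) (5,39/2)]
4. After y ≤ 14: [(5,14) (5,2) (6,2) (11,3) (77/5,14)]
5. Canonical ring: [(5,2) (6,2) (11,3) (77/5,14) (5,14)]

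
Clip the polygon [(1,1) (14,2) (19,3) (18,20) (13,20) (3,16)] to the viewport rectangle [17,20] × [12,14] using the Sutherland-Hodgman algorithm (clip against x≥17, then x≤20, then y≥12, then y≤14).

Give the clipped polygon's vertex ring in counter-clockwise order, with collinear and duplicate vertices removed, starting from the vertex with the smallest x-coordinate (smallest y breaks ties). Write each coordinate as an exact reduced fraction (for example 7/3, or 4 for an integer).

Clipped polygon: [(17,12) (314/17,12) (312/17,14) (17,14)]

1. After x ≥ 17: [(17,13/5) (19,3) (18,20) (17,20)]
2. After x ≤ 20: [(17,13/5) (19,3) (18,20) (17,20)]
3. After y ≥ 12: [(17,12) (314/17,12) (18,20) (17,20)]
4. After y ≤ 14: [(17,14) (17,12) (314/17,12) (312/17,14)]
5. Canonical ring: [(17,12) (314/17,12) (312/17,14) (17,14)]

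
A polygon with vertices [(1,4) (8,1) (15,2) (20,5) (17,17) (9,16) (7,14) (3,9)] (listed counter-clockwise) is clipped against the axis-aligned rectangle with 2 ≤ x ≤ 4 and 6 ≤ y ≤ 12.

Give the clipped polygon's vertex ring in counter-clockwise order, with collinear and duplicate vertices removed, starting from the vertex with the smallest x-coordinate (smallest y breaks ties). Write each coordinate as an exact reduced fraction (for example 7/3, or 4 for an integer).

Clipped polygon: [(2,6) (4,6) (4,41/4) (3,9) (2,13/2)]

1. After x ≥ 2: [(2,13/2) (2,25/7) (8,1) (15,2) (20,5) (17,17) (9,16) (7,14) (3,9)]
2. After x ≤ 4: [(2,13/2) (2,25/7) (4,19/7) (4,41/4) (3,9)]
3. After y ≥ 6: [(2,13/2) (2,6) (4,6) (4,41/4) (3,9)]
4. After y ≤ 12: [(2,13/2) (2,6) (4,6) (4,41/4) (3,9)]
5. Canonical ring: [(2,6) (4,6) (4,41/4) (3,9) (2,13/2)]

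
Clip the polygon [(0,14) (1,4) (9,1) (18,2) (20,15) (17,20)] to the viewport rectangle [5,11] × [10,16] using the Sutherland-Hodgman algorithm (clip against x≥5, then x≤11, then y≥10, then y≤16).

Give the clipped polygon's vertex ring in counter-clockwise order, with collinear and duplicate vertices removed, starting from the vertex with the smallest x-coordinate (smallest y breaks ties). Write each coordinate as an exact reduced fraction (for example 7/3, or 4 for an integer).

Clipped polygon: [(5,10) (11,10) (11,16) (17/3,16) (5,268/17)]

1. After x ≥ 5: [(5,268/17) (5,5/2) (9,1) (18,2) (20,15) (17,20)]
2. After x ≤ 11: [(11,304/17) (5,268/17) (5,5/2) (9,1) (11,11/9)]
3. After y ≥ 10: [(11,10) (11,304/17) (5,268/17) (5,10)]
4. After y ≤ 16: [(11,10) (11,16) (17/3,16) (5,268/17) (5,10)]
5. Canonical ring: [(5,10) (11,10) (11,16) (17/3,16) (5,268/17)]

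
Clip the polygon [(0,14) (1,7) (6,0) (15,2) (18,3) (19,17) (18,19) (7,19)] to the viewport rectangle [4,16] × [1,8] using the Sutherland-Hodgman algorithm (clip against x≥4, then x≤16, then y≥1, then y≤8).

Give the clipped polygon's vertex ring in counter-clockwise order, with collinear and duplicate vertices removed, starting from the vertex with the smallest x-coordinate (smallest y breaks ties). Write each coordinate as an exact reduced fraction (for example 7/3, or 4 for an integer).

Clipped polygon: [(4,14/5) (37/7,1) (21/2,1) (15,2) (16,7/3) (16,8) (4,8)]

1. After x ≥ 4: [(4,118/7) (4,14/5) (6,0) (15,2) (18,3) (19,17) (18,19) (7,19)]
2. After x ≤ 16: [(4,118/7) (4,14/5) (6,0) (15,2) (16,7/3) (16,19) (7,19)]
3. After y ≥ 1: [(4,118/7) (4,14/5) (37/7,1) (21/2,1) (15,2) (16,7/3) (16,19) (7,19)]
4. After y ≤ 8: [(4,8) (4,14/5) (37/7,1) (21/2,1) (15,2) (16,7/3) (16,8)]
5. Canonical ring: [(4,14/5) (37/7,1) (21/2,1) (15,2) (16,7/3) (16,8) (4,8)]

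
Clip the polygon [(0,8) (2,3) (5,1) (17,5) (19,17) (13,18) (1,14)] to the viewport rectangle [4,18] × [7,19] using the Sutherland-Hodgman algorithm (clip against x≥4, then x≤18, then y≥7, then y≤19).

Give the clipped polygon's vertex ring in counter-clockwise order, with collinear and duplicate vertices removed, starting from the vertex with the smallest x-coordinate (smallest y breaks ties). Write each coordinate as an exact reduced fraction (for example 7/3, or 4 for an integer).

1. After x ≥ 4: [(4,5/3) (5,1) (17,5) (19,17) (13,18) (4,15)]
2. After x ≤ 18: [(4,5/3) (5,1) (17,5) (18,11) (18,103/6) (13,18) (4,15)]
3. After y ≥ 7: [(4,7) (52/3,7) (18,11) (18,103/6) (13,18) (4,15)]
4. After y ≤ 19: [(4,7) (52/3,7) (18,11) (18,103/6) (13,18) (4,15)]
5. Canonical ring: [(4,7) (52/3,7) (18,11) (18,103/6) (13,18) (4,15)]

Clipped polygon: [(4,7) (52/3,7) (18,11) (18,103/6) (13,18) (4,15)]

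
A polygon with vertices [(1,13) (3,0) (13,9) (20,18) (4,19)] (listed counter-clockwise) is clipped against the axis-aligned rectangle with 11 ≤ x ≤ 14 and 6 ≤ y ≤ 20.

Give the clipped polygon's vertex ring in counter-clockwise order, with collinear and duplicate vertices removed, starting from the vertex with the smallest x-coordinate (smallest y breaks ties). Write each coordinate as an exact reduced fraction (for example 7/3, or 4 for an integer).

1. After x ≥ 11: [(11,36/5) (13,9) (20,18) (11,297/16)]
2. After x ≤ 14: [(11,36/5) (13,9) (14,72/7) (14,147/8) (11,297/16)]
3. After y ≥ 6: [(11,36/5) (13,9) (14,72/7) (14,147/8) (11,297/16)]
4. After y ≤ 20: [(11,36/5) (13,9) (14,72/7) (14,147/8) (11,297/16)]
5. Canonical ring: [(11,36/5) (13,9) (14,72/7) (14,147/8) (11,297/16)]

Clipped polygon: [(11,36/5) (13,9) (14,72/7) (14,147/8) (11,297/16)]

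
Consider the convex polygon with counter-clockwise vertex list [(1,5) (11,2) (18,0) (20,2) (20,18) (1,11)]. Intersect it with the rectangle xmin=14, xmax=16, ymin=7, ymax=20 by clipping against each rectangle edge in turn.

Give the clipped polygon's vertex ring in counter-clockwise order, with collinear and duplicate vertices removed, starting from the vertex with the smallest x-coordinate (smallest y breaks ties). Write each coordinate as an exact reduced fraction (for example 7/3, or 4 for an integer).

1. After x ≥ 14: [(14,8/7) (18,0) (20,2) (20,18) (14,300/19)]
2. After x ≤ 16: [(14,8/7) (16,4/7) (16,314/19) (14,300/19)]
3. After y ≥ 7: [(14,7) (16,7) (16,314/19) (14,300/19)]
4. After y ≤ 20: [(14,7) (16,7) (16,314/19) (14,300/19)]
5. Canonical ring: [(14,7) (16,7) (16,314/19) (14,300/19)]

Clipped polygon: [(14,7) (16,7) (16,314/19) (14,300/19)]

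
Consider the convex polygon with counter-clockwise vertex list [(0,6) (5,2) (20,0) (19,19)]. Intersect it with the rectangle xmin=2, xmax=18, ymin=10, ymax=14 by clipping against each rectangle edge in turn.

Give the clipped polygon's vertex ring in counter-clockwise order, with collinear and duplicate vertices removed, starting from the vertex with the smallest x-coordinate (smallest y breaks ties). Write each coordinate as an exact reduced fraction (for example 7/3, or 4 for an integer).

Clipped polygon: [(76/13,10) (18,10) (18,14) (152/13,14)]

1. After x ≥ 2: [(2,140/19) (2,22/5) (5,2) (20,0) (19,19)]
2. After x ≤ 18: [(18,348/19) (2,140/19) (2,22/5) (5,2) (18,4/15)]
3. After y ≥ 10: [(18,10) (18,348/19) (76/13,10)]
4. After y ≤ 14: [(18,10) (18,14) (152/13,14) (76/13,10)]
5. Canonical ring: [(76/13,10) (18,10) (18,14) (152/13,14)]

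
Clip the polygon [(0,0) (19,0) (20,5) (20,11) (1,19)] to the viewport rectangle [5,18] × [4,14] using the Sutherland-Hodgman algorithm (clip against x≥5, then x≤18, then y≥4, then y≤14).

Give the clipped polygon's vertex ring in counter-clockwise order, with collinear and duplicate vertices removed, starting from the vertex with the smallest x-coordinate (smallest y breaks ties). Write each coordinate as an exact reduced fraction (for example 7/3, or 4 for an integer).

1. After x ≥ 5: [(5,0) (19,0) (20,5) (20,11) (5,329/19)]
2. After x ≤ 18: [(5,0) (18,0) (18,225/19) (5,329/19)]
3. After y ≥ 4: [(5,4) (18,4) (18,225/19) (5,329/19)]
4. After y ≤ 14: [(5,14) (5,4) (18,4) (18,225/19) (103/8,14)]
5. Canonical ring: [(5,4) (18,4) (18,225/19) (103/8,14) (5,14)]

Clipped polygon: [(5,4) (18,4) (18,225/19) (103/8,14) (5,14)]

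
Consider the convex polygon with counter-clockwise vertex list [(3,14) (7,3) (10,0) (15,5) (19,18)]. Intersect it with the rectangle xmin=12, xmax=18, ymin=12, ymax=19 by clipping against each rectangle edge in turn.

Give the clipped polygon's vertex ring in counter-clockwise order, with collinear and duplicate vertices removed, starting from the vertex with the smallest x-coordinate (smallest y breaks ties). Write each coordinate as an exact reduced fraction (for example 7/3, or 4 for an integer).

Clipped polygon: [(12,12) (223/13,12) (18,59/4) (18,71/4) (12,65/4)]

1. After x ≥ 12: [(12,65/4) (12,2) (15,5) (19,18)]
2. After x ≤ 18: [(18,71/4) (12,65/4) (12,2) (15,5) (18,59/4)]
3. After y ≥ 12: [(18,71/4) (12,65/4) (12,12) (223/13,12) (18,59/4)]
4. After y ≤ 19: [(18,71/4) (12,65/4) (12,12) (223/13,12) (18,59/4)]
5. Canonical ring: [(12,12) (223/13,12) (18,59/4) (18,71/4) (12,65/4)]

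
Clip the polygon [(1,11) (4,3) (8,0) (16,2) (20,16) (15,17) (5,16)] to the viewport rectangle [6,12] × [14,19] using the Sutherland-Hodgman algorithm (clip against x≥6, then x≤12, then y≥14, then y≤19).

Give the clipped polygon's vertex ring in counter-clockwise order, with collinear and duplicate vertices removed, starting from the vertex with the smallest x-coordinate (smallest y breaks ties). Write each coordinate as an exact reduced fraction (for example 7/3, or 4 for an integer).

Clipped polygon: [(6,14) (12,14) (12,167/10) (6,161/10)]

1. After x ≥ 6: [(6,3/2) (8,0) (16,2) (20,16) (15,17) (6,161/10)]
2. After x ≤ 12: [(6,3/2) (8,0) (12,1) (12,167/10) (6,161/10)]
3. After y ≥ 14: [(6,14) (12,14) (12,167/10) (6,161/10)]
4. After y ≤ 19: [(6,14) (12,14) (12,167/10) (6,161/10)]
5. Canonical ring: [(6,14) (12,14) (12,167/10) (6,161/10)]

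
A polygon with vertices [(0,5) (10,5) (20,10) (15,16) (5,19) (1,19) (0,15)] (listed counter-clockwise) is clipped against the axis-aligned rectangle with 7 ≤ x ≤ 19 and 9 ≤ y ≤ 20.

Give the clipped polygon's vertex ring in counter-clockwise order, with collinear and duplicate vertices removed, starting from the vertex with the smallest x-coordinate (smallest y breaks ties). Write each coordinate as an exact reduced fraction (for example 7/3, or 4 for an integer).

1. After x ≥ 7: [(7,5) (10,5) (20,10) (15,16) (7,92/5)]
2. After x ≤ 19: [(7,5) (10,5) (19,19/2) (19,56/5) (15,16) (7,92/5)]
3. After y ≥ 9: [(7,9) (18,9) (19,19/2) (19,56/5) (15,16) (7,92/5)]
4. After y ≤ 20: [(7,9) (18,9) (19,19/2) (19,56/5) (15,16) (7,92/5)]
5. Canonical ring: [(7,9) (18,9) (19,19/2) (19,56/5) (15,16) (7,92/5)]

Clipped polygon: [(7,9) (18,9) (19,19/2) (19,56/5) (15,16) (7,92/5)]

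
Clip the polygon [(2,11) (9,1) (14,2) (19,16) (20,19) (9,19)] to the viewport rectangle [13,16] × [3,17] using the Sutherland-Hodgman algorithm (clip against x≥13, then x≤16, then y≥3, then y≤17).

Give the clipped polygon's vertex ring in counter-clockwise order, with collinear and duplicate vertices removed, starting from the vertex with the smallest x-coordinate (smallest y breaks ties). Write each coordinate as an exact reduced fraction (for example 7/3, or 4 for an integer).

1. After x ≥ 13: [(13,9/5) (14,2) (19,16) (20,19) (13,19)]
2. After x ≤ 16: [(13,9/5) (14,2) (16,38/5) (16,19) (13,19)]
3. After y ≥ 3: [(13,3) (201/14,3) (16,38/5) (16,19) (13,19)]
4. After y ≤ 17: [(13,17) (13,3) (201/14,3) (16,38/5) (16,17)]
5. Canonical ring: [(13,3) (201/14,3) (16,38/5) (16,17) (13,17)]

Clipped polygon: [(13,3) (201/14,3) (16,38/5) (16,17) (13,17)]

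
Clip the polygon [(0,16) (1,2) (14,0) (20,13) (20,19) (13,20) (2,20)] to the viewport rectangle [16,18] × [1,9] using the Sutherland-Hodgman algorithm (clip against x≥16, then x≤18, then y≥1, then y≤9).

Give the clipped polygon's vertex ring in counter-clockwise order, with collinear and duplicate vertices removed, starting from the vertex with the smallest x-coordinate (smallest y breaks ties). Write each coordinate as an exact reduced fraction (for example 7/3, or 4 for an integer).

Clipped polygon: [(16,13/3) (18,26/3) (18,9) (16,9)]

1. After x ≥ 16: [(16,13/3) (20,13) (20,19) (16,137/7)]
2. After x ≤ 18: [(16,13/3) (18,26/3) (18,135/7) (16,137/7)]
3. After y ≥ 1: [(16,13/3) (18,26/3) (18,135/7) (16,137/7)]
4. After y ≤ 9: [(16,9) (16,13/3) (18,26/3) (18,9)]
5. Canonical ring: [(16,13/3) (18,26/3) (18,9) (16,9)]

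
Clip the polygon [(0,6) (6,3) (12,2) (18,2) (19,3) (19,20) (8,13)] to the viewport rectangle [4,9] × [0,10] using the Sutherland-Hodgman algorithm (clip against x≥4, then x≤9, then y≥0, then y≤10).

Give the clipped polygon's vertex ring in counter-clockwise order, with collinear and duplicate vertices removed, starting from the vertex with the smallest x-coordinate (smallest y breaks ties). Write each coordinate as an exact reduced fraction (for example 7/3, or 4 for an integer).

Clipped polygon: [(4,4) (6,3) (9,5/2) (9,10) (32/7,10) (4,19/2)]

1. After x ≥ 4: [(4,19/2) (4,4) (6,3) (12,2) (18,2) (19,3) (19,20) (8,13)]
2. After x ≤ 9: [(4,19/2) (4,4) (6,3) (9,5/2) (9,150/11) (8,13)]
3. After y ≥ 0: [(4,19/2) (4,4) (6,3) (9,5/2) (9,150/11) (8,13)]
4. After y ≤ 10: [(32/7,10) (4,19/2) (4,4) (6,3) (9,5/2) (9,10)]
5. Canonical ring: [(4,4) (6,3) (9,5/2) (9,10) (32/7,10) (4,19/2)]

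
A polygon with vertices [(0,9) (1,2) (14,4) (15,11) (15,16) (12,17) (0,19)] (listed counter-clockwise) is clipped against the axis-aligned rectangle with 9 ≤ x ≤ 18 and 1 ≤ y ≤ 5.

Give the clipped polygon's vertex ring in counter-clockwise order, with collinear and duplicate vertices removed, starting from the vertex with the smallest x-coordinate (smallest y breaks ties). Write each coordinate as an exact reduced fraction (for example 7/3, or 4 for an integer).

1. After x ≥ 9: [(9,42/13) (14,4) (15,11) (15,16) (12,17) (9,35/2)]
2. After x ≤ 18: [(9,42/13) (14,4) (15,11) (15,16) (12,17) (9,35/2)]
3. After y ≥ 1: [(9,42/13) (14,4) (15,11) (15,16) (12,17) (9,35/2)]
4. After y ≤ 5: [(9,5) (9,42/13) (14,4) (99/7,5)]
5. Canonical ring: [(9,42/13) (14,4) (99/7,5) (9,5)]

Clipped polygon: [(9,42/13) (14,4) (99/7,5) (9,5)]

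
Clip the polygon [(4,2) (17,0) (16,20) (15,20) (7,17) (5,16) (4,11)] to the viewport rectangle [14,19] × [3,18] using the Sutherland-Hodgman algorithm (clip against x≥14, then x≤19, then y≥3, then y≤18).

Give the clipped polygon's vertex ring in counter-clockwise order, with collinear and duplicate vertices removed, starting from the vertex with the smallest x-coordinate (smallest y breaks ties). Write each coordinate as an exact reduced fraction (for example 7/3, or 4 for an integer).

1. After x ≥ 14: [(14,6/13) (17,0) (16,20) (15,20) (14,157/8)]
2. After x ≤ 19: [(14,6/13) (17,0) (16,20) (15,20) (14,157/8)]
3. After y ≥ 3: [(14,3) (337/20,3) (16,20) (15,20) (14,157/8)]
4. After y ≤ 18: [(14,18) (14,3) (337/20,3) (161/10,18)]
5. Canonical ring: [(14,3) (337/20,3) (161/10,18) (14,18)]

Clipped polygon: [(14,3) (337/20,3) (161/10,18) (14,18)]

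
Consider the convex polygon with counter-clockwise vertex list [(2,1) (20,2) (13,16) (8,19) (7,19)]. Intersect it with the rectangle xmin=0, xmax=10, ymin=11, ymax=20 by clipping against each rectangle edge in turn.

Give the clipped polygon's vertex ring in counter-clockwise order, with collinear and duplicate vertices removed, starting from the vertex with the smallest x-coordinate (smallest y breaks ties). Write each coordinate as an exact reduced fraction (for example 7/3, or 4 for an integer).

1. After x ≥ 0: [(2,1) (20,2) (13,16) (8,19) (7,19)]
2. After x ≤ 10: [(2,1) (10,13/9) (10,89/5) (8,19) (7,19)]
3. After y ≥ 11: [(43/9,11) (10,11) (10,89/5) (8,19) (7,19)]
4. After y ≤ 20: [(43/9,11) (10,11) (10,89/5) (8,19) (7,19)]
5. Canonical ring: [(43/9,11) (10,11) (10,89/5) (8,19) (7,19)]

Clipped polygon: [(43/9,11) (10,11) (10,89/5) (8,19) (7,19)]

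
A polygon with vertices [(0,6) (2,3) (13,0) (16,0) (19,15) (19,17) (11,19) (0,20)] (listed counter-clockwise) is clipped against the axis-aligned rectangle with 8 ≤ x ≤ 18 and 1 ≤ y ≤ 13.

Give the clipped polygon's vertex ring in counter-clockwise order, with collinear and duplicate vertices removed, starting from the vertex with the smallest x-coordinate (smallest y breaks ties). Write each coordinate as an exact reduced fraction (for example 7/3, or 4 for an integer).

Clipped polygon: [(8,15/11) (28/3,1) (81/5,1) (18,10) (18,13) (8,13)]

1. After x ≥ 8: [(8,15/11) (13,0) (16,0) (19,15) (19,17) (11,19) (8,212/11)]
2. After x ≤ 18: [(8,15/11) (13,0) (16,0) (18,10) (18,69/4) (11,19) (8,212/11)]
3. After y ≥ 1: [(8,15/11) (28/3,1) (81/5,1) (18,10) (18,69/4) (11,19) (8,212/11)]
4. After y ≤ 13: [(8,13) (8,15/11) (28/3,1) (81/5,1) (18,10) (18,13)]
5. Canonical ring: [(8,15/11) (28/3,1) (81/5,1) (18,10) (18,13) (8,13)]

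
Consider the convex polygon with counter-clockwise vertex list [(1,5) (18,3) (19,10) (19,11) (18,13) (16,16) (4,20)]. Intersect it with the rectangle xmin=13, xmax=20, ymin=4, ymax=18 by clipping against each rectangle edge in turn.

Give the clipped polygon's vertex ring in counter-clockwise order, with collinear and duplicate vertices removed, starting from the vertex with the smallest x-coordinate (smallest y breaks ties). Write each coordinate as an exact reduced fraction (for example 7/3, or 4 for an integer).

1. After x ≥ 13: [(13,61/17) (18,3) (19,10) (19,11) (18,13) (16,16) (13,17)]
2. After x ≤ 20: [(13,61/17) (18,3) (19,10) (19,11) (18,13) (16,16) (13,17)]
3. After y ≥ 4: [(13,4) (127/7,4) (19,10) (19,11) (18,13) (16,16) (13,17)]
4. After y ≤ 18: [(13,4) (127/7,4) (19,10) (19,11) (18,13) (16,16) (13,17)]
5. Canonical ring: [(13,4) (127/7,4) (19,10) (19,11) (18,13) (16,16) (13,17)]

Clipped polygon: [(13,4) (127/7,4) (19,10) (19,11) (18,13) (16,16) (13,17)]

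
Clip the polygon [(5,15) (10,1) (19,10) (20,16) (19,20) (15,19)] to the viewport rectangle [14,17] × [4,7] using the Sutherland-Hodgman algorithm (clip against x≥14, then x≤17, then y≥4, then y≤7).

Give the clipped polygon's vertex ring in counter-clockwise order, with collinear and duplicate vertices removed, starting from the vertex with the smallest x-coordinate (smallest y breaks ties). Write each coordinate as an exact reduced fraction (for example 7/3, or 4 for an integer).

Clipped polygon: [(14,5) (16,7) (14,7)]

1. After x ≥ 14: [(14,93/5) (14,5) (19,10) (20,16) (19,20) (15,19)]
2. After x ≤ 17: [(14,93/5) (14,5) (17,8) (17,39/2) (15,19)]
3. After y ≥ 4: [(14,93/5) (14,5) (17,8) (17,39/2) (15,19)]
4. After y ≤ 7: [(14,7) (14,5) (16,7)]
5. Canonical ring: [(14,5) (16,7) (14,7)]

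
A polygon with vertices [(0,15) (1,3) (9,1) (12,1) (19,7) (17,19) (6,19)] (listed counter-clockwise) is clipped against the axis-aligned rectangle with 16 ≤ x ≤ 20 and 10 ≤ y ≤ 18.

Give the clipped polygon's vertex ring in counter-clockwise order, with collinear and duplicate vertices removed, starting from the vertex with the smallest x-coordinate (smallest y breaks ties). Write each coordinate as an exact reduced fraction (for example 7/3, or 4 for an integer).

1. After x ≥ 16: [(16,31/7) (19,7) (17,19) (16,19)]
2. After x ≤ 20: [(16,31/7) (19,7) (17,19) (16,19)]
3. After y ≥ 10: [(16,10) (37/2,10) (17,19) (16,19)]
4. After y ≤ 18: [(16,18) (16,10) (37/2,10) (103/6,18)]
5. Canonical ring: [(16,10) (37/2,10) (103/6,18) (16,18)]

Clipped polygon: [(16,10) (37/2,10) (103/6,18) (16,18)]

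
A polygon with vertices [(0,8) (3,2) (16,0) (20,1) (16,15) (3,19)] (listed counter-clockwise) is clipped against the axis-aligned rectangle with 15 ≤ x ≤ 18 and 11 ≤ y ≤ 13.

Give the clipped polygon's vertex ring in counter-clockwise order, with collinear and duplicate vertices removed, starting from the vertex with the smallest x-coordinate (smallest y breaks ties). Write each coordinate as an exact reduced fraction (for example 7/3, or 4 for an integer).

Clipped polygon: [(15,11) (120/7,11) (116/7,13) (15,13)]

1. After x ≥ 15: [(15,2/13) (16,0) (20,1) (16,15) (15,199/13)]
2. After x ≤ 18: [(15,2/13) (16,0) (18,1/2) (18,8) (16,15) (15,199/13)]
3. After y ≥ 11: [(15,11) (120/7,11) (16,15) (15,199/13)]
4. After y ≤ 13: [(15,13) (15,11) (120/7,11) (116/7,13)]
5. Canonical ring: [(15,11) (120/7,11) (116/7,13) (15,13)]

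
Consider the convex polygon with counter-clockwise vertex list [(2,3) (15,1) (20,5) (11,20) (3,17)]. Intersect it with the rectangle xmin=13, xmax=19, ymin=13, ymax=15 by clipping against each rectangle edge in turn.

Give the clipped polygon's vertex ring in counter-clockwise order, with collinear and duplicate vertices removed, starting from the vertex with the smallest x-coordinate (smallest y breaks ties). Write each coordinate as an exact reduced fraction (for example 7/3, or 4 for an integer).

Clipped polygon: [(13,13) (76/5,13) (14,15) (13,15)]

1. After x ≥ 13: [(13,17/13) (15,1) (20,5) (13,50/3)]
2. After x ≤ 19: [(13,17/13) (15,1) (19,21/5) (19,20/3) (13,50/3)]
3. After y ≥ 13: [(13,13) (76/5,13) (13,50/3)]
4. After y ≤ 15: [(13,15) (13,13) (76/5,13) (14,15)]
5. Canonical ring: [(13,13) (76/5,13) (14,15) (13,15)]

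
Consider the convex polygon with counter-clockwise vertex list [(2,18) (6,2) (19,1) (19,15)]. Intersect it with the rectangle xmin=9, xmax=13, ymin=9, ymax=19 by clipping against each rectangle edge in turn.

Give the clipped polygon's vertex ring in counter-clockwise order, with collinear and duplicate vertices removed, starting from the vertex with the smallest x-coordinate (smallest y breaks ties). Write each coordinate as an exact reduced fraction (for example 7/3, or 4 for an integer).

1. After x ≥ 9: [(9,285/17) (9,23/13) (19,1) (19,15)]
2. After x ≤ 13: [(13,273/17) (9,285/17) (9,23/13) (13,19/13)]
3. After y ≥ 9: [(13,9) (13,273/17) (9,285/17) (9,9)]
4. After y ≤ 19: [(13,9) (13,273/17) (9,285/17) (9,9)]
5. Canonical ring: [(9,9) (13,9) (13,273/17) (9,285/17)]

Clipped polygon: [(9,9) (13,9) (13,273/17) (9,285/17)]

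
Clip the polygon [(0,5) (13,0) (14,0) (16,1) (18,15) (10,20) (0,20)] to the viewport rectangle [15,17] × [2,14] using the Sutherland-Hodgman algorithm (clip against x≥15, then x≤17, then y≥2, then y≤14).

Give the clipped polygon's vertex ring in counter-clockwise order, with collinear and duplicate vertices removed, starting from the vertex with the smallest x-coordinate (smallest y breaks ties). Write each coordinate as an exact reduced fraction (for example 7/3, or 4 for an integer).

Clipped polygon: [(15,2) (113/7,2) (17,8) (17,14) (15,14)]

1. After x ≥ 15: [(15,1/2) (16,1) (18,15) (15,135/8)]
2. After x ≤ 17: [(15,1/2) (16,1) (17,8) (17,125/8) (15,135/8)]
3. After y ≥ 2: [(15,2) (113/7,2) (17,8) (17,125/8) (15,135/8)]
4. After y ≤ 14: [(15,14) (15,2) (113/7,2) (17,8) (17,14)]
5. Canonical ring: [(15,2) (113/7,2) (17,8) (17,14) (15,14)]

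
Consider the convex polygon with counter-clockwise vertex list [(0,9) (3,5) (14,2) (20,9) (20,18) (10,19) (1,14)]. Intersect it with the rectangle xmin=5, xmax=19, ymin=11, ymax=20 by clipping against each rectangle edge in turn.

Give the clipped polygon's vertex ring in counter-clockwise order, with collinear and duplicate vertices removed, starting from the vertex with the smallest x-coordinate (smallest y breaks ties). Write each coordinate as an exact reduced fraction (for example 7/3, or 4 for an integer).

1. After x ≥ 5: [(5,49/11) (14,2) (20,9) (20,18) (10,19) (5,146/9)]
2. After x ≤ 19: [(5,49/11) (14,2) (19,47/6) (19,181/10) (10,19) (5,146/9)]
3. After y ≥ 11: [(5,11) (19,11) (19,181/10) (10,19) (5,146/9)]
4. After y ≤ 20: [(5,11) (19,11) (19,181/10) (10,19) (5,146/9)]
5. Canonical ring: [(5,11) (19,11) (19,181/10) (10,19) (5,146/9)]

Clipped polygon: [(5,11) (19,11) (19,181/10) (10,19) (5,146/9)]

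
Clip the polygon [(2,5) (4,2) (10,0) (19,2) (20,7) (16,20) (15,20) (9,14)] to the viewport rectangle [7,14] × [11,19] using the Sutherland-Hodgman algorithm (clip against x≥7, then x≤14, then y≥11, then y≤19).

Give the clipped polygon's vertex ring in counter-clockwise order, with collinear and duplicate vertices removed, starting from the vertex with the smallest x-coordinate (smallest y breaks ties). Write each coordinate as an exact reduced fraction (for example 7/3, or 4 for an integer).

Clipped polygon: [(7,11) (14,11) (14,19) (9,14) (7,80/7)]

1. After x ≥ 7: [(7,80/7) (7,1) (10,0) (19,2) (20,7) (16,20) (15,20) (9,14)]
2. After x ≤ 14: [(7,80/7) (7,1) (10,0) (14,8/9) (14,19) (9,14)]
3. After y ≥ 11: [(7,80/7) (7,11) (14,11) (14,19) (9,14)]
4. After y ≤ 19: [(7,80/7) (7,11) (14,11) (14,19) (9,14)]
5. Canonical ring: [(7,11) (14,11) (14,19) (9,14) (7,80/7)]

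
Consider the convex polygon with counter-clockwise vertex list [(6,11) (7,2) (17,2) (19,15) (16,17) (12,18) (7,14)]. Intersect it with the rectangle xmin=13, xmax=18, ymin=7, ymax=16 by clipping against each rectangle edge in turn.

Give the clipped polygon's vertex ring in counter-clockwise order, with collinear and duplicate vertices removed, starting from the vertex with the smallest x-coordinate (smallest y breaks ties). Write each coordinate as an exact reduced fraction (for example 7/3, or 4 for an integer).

1. After x ≥ 13: [(13,2) (17,2) (19,15) (16,17) (13,71/4)]
2. After x ≤ 18: [(13,2) (17,2) (18,17/2) (18,47/3) (16,17) (13,71/4)]
3. After y ≥ 7: [(13,7) (231/13,7) (18,17/2) (18,47/3) (16,17) (13,71/4)]
4. After y ≤ 16: [(13,16) (13,7) (231/13,7) (18,17/2) (18,47/3) (35/2,16)]
5. Canonical ring: [(13,7) (231/13,7) (18,17/2) (18,47/3) (35/2,16) (13,16)]

Clipped polygon: [(13,7) (231/13,7) (18,17/2) (18,47/3) (35/2,16) (13,16)]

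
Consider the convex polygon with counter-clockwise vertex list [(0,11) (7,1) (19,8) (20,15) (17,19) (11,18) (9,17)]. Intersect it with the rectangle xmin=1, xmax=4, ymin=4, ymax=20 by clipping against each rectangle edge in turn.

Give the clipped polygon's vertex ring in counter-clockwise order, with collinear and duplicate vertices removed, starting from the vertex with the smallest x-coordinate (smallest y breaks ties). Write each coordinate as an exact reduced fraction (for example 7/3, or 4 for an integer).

Clipped polygon: [(1,67/7) (4,37/7) (4,41/3) (1,35/3)]

1. After x ≥ 1: [(1,35/3) (1,67/7) (7,1) (19,8) (20,15) (17,19) (11,18) (9,17)]
2. After x ≤ 4: [(4,41/3) (1,35/3) (1,67/7) (4,37/7)]
3. After y ≥ 4: [(4,41/3) (1,35/3) (1,67/7) (4,37/7)]
4. After y ≤ 20: [(4,41/3) (1,35/3) (1,67/7) (4,37/7)]
5. Canonical ring: [(1,67/7) (4,37/7) (4,41/3) (1,35/3)]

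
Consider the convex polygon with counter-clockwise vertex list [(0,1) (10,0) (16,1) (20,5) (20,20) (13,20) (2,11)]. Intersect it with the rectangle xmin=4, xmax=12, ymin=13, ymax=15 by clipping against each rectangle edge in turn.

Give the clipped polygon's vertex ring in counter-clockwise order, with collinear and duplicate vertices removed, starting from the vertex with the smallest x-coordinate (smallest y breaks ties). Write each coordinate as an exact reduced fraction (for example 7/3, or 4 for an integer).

Clipped polygon: [(40/9,13) (12,13) (12,15) (62/9,15)]

1. After x ≥ 4: [(4,3/5) (10,0) (16,1) (20,5) (20,20) (13,20) (4,139/11)]
2. After x ≤ 12: [(4,3/5) (10,0) (12,1/3) (12,211/11) (4,139/11)]
3. After y ≥ 13: [(12,13) (12,211/11) (40/9,13)]
4. After y ≤ 15: [(12,13) (12,15) (62/9,15) (40/9,13)]
5. Canonical ring: [(40/9,13) (12,13) (12,15) (62/9,15)]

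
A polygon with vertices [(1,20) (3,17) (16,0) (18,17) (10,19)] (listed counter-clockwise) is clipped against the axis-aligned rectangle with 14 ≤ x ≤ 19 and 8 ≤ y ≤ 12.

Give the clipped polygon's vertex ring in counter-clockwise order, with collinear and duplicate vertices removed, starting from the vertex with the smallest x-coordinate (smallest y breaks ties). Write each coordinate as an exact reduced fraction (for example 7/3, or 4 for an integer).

1. After x ≥ 14: [(14,34/13) (16,0) (18,17) (14,18)]
2. After x ≤ 19: [(14,34/13) (16,0) (18,17) (14,18)]
3. After y ≥ 8: [(14,8) (288/17,8) (18,17) (14,18)]
4. After y ≤ 12: [(14,12) (14,8) (288/17,8) (296/17,12)]
5. Canonical ring: [(14,8) (288/17,8) (296/17,12) (14,12)]

Clipped polygon: [(14,8) (288/17,8) (296/17,12) (14,12)]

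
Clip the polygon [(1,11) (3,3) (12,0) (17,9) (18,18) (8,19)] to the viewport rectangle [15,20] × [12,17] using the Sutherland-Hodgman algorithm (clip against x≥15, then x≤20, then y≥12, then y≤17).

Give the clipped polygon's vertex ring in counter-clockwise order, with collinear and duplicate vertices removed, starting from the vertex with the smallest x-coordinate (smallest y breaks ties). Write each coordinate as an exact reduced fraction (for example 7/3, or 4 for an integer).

Clipped polygon: [(15,12) (52/3,12) (161/9,17) (15,17)]

1. After x ≥ 15: [(15,27/5) (17,9) (18,18) (15,183/10)]
2. After x ≤ 20: [(15,27/5) (17,9) (18,18) (15,183/10)]
3. After y ≥ 12: [(15,12) (52/3,12) (18,18) (15,183/10)]
4. After y ≤ 17: [(15,17) (15,12) (52/3,12) (161/9,17)]
5. Canonical ring: [(15,12) (52/3,12) (161/9,17) (15,17)]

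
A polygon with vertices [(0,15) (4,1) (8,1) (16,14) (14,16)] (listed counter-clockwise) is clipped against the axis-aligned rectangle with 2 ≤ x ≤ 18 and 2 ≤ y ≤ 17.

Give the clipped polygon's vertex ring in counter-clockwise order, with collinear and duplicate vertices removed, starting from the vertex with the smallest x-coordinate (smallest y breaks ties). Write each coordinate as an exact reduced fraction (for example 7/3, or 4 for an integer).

1. After x ≥ 2: [(2,106/7) (2,8) (4,1) (8,1) (16,14) (14,16)]
2. After x ≤ 18: [(2,106/7) (2,8) (4,1) (8,1) (16,14) (14,16)]
3. After y ≥ 2: [(2,106/7) (2,8) (26/7,2) (112/13,2) (16,14) (14,16)]
4. After y ≤ 17: [(2,106/7) (2,8) (26/7,2) (112/13,2) (16,14) (14,16)]
5. Canonical ring: [(2,8) (26/7,2) (112/13,2) (16,14) (14,16) (2,106/7)]

Clipped polygon: [(2,8) (26/7,2) (112/13,2) (16,14) (14,16) (2,106/7)]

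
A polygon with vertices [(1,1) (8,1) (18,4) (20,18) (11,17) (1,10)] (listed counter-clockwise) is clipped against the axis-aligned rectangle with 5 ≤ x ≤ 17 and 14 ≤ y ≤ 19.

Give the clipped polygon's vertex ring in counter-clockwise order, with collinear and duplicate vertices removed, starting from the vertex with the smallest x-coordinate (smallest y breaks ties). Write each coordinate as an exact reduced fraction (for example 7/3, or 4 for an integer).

Clipped polygon: [(47/7,14) (17,14) (17,53/3) (11,17)]

1. After x ≥ 5: [(5,1) (8,1) (18,4) (20,18) (11,17) (5,64/5)]
2. After x ≤ 17: [(5,1) (8,1) (17,37/10) (17,53/3) (11,17) (5,64/5)]
3. After y ≥ 14: [(17,14) (17,53/3) (11,17) (47/7,14)]
4. After y ≤ 19: [(17,14) (17,53/3) (11,17) (47/7,14)]
5. Canonical ring: [(47/7,14) (17,14) (17,53/3) (11,17)]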